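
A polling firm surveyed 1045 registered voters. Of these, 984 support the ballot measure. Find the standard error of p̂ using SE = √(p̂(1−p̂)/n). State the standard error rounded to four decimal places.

SE = 0.0073

p̂ = 984/1045 = 0.94163.
p̂(1−p̂) = 0.054963.
SE = √(0.054963/1045) = √0.000052596 = 0.0073.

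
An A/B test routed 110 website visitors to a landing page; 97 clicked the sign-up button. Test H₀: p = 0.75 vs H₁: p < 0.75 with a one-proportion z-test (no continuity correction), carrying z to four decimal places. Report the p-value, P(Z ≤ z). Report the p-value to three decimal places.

Sample proportion p̂ = 97/110 = 0.88182.
Null standard error: √(0.75·0.25/110) = √0.001704545 = 0.041286.
Test statistic (full precision, shown to 4 dp): z = (97/110 − 0.75)/SE₀ ≈ 3.1928.
p-value = P(Z ≤ z) with z = 3.1928 → 0.999.

p-value = 0.999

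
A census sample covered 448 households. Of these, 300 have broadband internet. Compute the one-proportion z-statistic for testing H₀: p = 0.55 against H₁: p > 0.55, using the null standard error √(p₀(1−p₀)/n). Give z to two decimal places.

With x = 300 successes in n = 448, p̂ = 0.66964.
Null standard error: √(0.55·0.45/448) = √0.000552455 = 0.023504.
z = (0.66964 − 0.55)/0.023504 = 0.11964/0.023504 = 5.09.

z = 5.09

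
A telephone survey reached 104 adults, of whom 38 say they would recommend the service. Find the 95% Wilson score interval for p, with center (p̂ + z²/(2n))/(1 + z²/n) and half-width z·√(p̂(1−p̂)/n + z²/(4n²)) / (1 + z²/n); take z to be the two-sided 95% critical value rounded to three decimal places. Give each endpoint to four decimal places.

(0.2792, 0.4612)

p̂ = 38/104 = 0.36538; z = 1.960, so z² = 3.841600.
1 + z²/n = 1.036938.
Center = (0.36538 + 0.018469)/1.036938 = 0.37018.
Radicand: p̂(1−p̂)/n + z²/(4n²) = 0.002229603 + 0.000088794 = 0.002318397.
Half-width = z·√(radicand)/denom = 1.960·0.048150/1.036938 = 0.09101.
Interval: 0.37018 ± 0.09101 → (0.2792, 0.4612).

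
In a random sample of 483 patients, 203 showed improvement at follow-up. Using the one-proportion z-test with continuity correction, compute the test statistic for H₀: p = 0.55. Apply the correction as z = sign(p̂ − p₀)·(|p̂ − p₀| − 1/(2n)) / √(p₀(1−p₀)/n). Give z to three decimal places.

With x = 203 successes in n = 483, p̂ = 0.42029. p̂ − p₀ = -0.129710.
1/(2n) = 0.001035.
Corrected numerator: |-0.129710| − 0.001035 = 0.128675.
Under H₀, SE = √(p₀(1−p₀)/n) = √(0.55·0.45/483) = √0.000512422 = 0.022637.
z = −0.128675/0.022637 = -5.684.

z = -5.684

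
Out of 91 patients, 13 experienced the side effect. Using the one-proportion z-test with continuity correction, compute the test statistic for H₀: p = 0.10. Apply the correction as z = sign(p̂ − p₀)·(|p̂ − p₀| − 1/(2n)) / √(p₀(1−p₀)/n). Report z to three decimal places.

z = 1.188

The sample proportion is 13/91 = 0.14286. p̂ − p₀ = 0.042857.
Continuity correction 1/(2n) = 1/182 = 0.005495.
Corrected numerator: |0.042857| − 0.005495 = 0.037362.
Under H₀, SE = √(p₀(1−p₀)/n) = √(0.10·0.90/91) = √0.000989011 = 0.031449.
z = (+)0.037362/0.031449 = 1.188.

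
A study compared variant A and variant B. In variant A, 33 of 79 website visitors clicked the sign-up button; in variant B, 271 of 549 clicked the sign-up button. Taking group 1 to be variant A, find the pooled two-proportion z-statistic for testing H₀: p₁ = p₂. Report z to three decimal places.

z = -1.262

p̂₁ = 33/79 = 0.41772, p̂₂ = 271/549 = 0.49362.
Pooling: p̂ = 304/628 = 0.48408.
SE = √[p̂(1−p̂)(1/n₁+1/n₂)] = √[0.48408·0.51592·(1/79+1/549)] ≈ 0.060135.
z = -0.07590/0.060135 = -1.262.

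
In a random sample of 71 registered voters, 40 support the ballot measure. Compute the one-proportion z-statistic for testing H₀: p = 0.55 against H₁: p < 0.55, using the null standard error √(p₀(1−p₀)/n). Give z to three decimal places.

z = 0.227

Sample proportion p̂ = 40/71 = 0.56338.
Under H₀, SE = √(p₀(1−p₀)/n) = √(0.55·0.45/71) = √0.003485915 = 0.059042.
z = (0.56338 − 0.55)/0.059042 = 0.01338/0.059042 = 0.227.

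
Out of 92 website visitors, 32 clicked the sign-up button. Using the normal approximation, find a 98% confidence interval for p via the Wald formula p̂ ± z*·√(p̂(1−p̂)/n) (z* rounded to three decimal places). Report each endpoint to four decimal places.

With x = 32 successes in n = 92, p̂ = 0.34783.
Standard error of p̂: √(0.226843/92) = √0.002465686 = 0.049656.
For 98% confidence, z* = 2.326.
Margin = 2.326·0.049656 = 0.11550.
Interval: 0.34783 ± 0.11550 → (0.2323, 0.4633).

(0.2323, 0.4633)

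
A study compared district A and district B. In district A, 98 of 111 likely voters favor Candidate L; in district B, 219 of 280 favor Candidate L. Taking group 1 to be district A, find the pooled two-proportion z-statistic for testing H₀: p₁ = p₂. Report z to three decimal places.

z = 2.293

p̂₁ = 98/111 = 0.88288, p̂₂ = 219/280 = 0.78214.
Pooling: p̂ = 317/391 = 0.81074.
Pooled SE = √[0.1534396·0.01258044] ≈ 0.043936.
z = (p̂₁ − p̂₂)/SE = (0.88288 − 0.78214)/0.043936 = 0.10074/0.043936 = 2.293.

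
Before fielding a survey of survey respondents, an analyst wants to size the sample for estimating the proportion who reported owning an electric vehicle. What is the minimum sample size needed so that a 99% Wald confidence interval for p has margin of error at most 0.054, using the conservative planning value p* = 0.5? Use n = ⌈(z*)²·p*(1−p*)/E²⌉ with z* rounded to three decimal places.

n = 569

For 99% confidence, z* = 2.576.
p*(1−p*) = 0.2500.
Required n before rounding: 6.635776 × 0.2500 / 0.054² = 568.911.
Rounding up, n = 569.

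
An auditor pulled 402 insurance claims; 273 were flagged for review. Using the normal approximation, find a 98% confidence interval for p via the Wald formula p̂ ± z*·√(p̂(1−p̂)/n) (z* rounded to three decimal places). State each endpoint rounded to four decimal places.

With x = 273 successes in n = 402, p̂ = 0.67910.
Standard error of p̂: √(0.217922/402) = √0.000542093 = 0.023283.
The 98% critical value is z* = 2.326.
Margin = 2.326·0.023283 = 0.05416.
Interval: 0.67910 ± 0.05416 → (0.6249, 0.7333).

(0.6249, 0.7333)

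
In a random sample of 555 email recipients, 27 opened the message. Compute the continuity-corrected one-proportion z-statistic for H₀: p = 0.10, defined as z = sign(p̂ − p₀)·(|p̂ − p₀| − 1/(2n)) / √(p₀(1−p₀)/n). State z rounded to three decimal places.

z = -3.962

Sample proportion p̂ = 27/555 = 0.04865. p̂ − p₀ = -0.051351.
1/(2n) = 0.000901.
Corrected numerator: |-0.051351| − 0.000901 = 0.050450.
Under H₀, SE = √(p₀(1−p₀)/n) = √(0.10·0.90/555) = √0.000162162 = 0.012734.
z = (−)0.050450/0.012734 = -3.962.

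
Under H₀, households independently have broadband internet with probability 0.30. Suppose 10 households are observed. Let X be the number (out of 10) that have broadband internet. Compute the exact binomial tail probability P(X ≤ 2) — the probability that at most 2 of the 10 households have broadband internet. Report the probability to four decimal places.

P = 0.3828

X ~ Binomial(n=10, p=0.30).
P(X ≤ 2) = C(10,0)·0.30^0·0.70^10 + C(10,1)·0.30^1·0.70^9 + C(10,2)·0.30^2·0.70^8.
= 0.028248 + 0.121061 + 0.233474 = 0.3828.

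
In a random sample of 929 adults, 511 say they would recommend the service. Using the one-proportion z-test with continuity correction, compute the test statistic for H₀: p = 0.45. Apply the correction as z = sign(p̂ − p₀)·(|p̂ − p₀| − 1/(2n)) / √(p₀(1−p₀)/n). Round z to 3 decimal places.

z = 6.097

The sample proportion is 511/929 = 0.55005. p̂ − p₀ = 0.100054.
Continuity correction 1/(2n) = 1/1858 = 0.000538.
Corrected numerator: |0.100054| − 0.000538 = 0.099516.
Null standard error: √(0.45·0.55/929) = √0.000266416 = 0.016322.
z = (+)0.099516/0.016322 = 6.097.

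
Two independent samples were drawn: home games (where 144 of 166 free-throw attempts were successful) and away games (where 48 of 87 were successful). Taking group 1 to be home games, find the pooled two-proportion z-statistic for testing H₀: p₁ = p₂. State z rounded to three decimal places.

z = 5.577

p̂₁ = 144/166 = 0.86747, p̂₂ = 48/87 = 0.55172.
Pooling: p̂ = 192/253 = 0.75889.
Pooled SE = √[0.1829743·0.01751835] ≈ 0.056616.
z = (p̂₁ − p̂₂)/SE = (0.86747 − 0.55172)/0.056616 = 0.31575/0.056616 = 5.577.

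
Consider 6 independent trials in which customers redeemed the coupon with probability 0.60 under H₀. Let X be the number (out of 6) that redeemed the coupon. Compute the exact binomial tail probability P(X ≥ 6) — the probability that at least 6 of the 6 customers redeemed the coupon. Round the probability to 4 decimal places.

X is binomial with n = 6 and p = 0.60.
P(X ≥ 6) = C(6,6)·0.60^6·0.40^0.
= 0.046656 = 0.0467.

P = 0.0467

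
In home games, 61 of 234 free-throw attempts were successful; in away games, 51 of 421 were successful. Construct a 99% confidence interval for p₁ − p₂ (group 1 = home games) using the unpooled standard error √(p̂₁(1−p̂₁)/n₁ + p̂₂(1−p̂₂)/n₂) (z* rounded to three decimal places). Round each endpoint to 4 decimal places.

p̂₁ = 0.26068, p̂₂ = 0.12114, so the observed difference is 0.13954.
SE = √(0.000823623 + 0.000252886) = √0.001076509 = 0.032810.
For 99% confidence, z* = 2.576. Margin = 2.576·0.032810 = 0.08452.
So the interval runs from 0.0550 to 0.2241.

(0.0550, 0.2241)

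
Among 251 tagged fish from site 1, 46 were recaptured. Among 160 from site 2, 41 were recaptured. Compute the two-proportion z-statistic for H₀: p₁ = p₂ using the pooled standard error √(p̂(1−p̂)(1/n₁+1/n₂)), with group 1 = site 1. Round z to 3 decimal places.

p̂₁ = 46/251 = 0.18327, p̂₂ = 41/160 = 0.25625.
Pooling: p̂ = 87/411 = 0.21168.
SE = √[p̂(1−p̂)(1/n₁+1/n₂)] = √[0.21168·0.78832·(1/251+1/160)] ≈ 0.041325.
z = -0.07298/0.041325 = -1.766.

z = -1.766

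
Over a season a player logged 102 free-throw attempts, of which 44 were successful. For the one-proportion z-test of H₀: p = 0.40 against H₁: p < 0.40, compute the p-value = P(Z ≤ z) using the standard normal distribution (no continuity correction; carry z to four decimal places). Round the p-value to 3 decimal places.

The sample proportion is 44/102 = 0.43137.
Null standard error: √(0.40·0.60/102) = √0.002352941 = 0.048507.
z = (p̂ − p₀)/SE = (44/102 − 0.40)/0.048507 ≈ 0.6468.
p-value = P(Z ≤ z) with z = 0.6468 → 0.741.

p-value = 0.741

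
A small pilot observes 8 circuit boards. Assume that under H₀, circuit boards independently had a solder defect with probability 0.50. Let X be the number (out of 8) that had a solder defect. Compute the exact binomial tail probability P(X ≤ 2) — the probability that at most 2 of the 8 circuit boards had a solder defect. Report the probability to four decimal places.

P = 0.1445

X ~ Binomial(n=8, p=0.50).
P(X ≤ 2) = C(8,0)·0.50^0·0.50^8 + C(8,1)·0.50^1·0.50^7 + C(8,2)·0.50^2·0.50^6.
= 0.003906 + 0.031250 + 0.109375 = 0.1445.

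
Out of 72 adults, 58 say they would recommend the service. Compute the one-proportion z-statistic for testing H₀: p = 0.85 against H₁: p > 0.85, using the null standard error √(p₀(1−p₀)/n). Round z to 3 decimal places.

p̂ = 58/72 = 0.80556.
Under H₀, SE = √(p₀(1−p₀)/n) = √(0.85·0.15/72) = √0.001770833 = 0.042081.
z = (0.80556 − 0.85)/0.042081 = -0.04444/0.042081 = -1.056.

z = -1.056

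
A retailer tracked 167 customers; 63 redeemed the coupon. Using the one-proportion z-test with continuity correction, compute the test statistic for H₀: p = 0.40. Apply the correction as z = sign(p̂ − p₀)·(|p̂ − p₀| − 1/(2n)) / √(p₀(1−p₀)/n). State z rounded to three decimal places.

Sample proportion p̂ = 63/167 = 0.37725. p̂ − p₀ = -0.022754.
Continuity correction 1/(2n) = 1/334 = 0.002994.
Corrected numerator: |-0.022754| − 0.002994 = 0.019760.
Null standard error: √(0.40·0.60/167) = √0.001437126 = 0.037909.
z = −0.019760/0.037909 = -0.521.

z = -0.521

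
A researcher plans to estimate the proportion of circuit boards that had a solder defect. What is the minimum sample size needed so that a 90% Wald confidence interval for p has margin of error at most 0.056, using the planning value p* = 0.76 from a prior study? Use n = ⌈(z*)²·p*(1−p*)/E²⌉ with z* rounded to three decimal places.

n = 158

The 90% critical value is z* = 1.645.
p*(1−p*) = 0.1824.
(z*)²·p*(1−p*)/E² = 2.706025·0.1824/0.003136 = 157.391.
⌈157.391⌉ = 158.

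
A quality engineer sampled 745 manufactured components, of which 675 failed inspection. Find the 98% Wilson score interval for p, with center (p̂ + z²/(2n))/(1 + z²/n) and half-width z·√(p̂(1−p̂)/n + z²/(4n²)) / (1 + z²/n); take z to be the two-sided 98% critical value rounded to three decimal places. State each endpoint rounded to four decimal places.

p̂ = 675/745 = 0.90604; z = 2.326, so z² = 5.410276.
Denominator 1 + z²/n = 1 + 5.410276/745 = 1.007262.
Adjusted center: (0.90604 + z²/(2n))/1.007262 = 0.90311.
Radicand: p̂(1−p̂)/n + z²/(4n²) = 0.000114270 + 0.000002437 = 0.000116707.
Half-width = 2.326·√0.000116707/1.007262 = 0.02495.
CI: 0.90311 ± 0.02495 = (0.8782, 0.9281).

(0.8782, 0.9281)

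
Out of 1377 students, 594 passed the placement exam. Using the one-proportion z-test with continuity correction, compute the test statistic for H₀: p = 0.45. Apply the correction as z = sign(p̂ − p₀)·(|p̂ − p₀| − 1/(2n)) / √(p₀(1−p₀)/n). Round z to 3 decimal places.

z = -1.362

The sample proportion is 594/1377 = 0.43137. p̂ − p₀ = -0.018627.
Continuity correction 1/(2n) = 1/2754 = 0.000363.
Corrected numerator: |-0.018627| − 0.000363 = 0.018264.
Under H₀, SE = √(p₀(1−p₀)/n) = √(0.45·0.55/1377) = √0.000179739 = 0.013407.
z = (−)0.018264/0.013407 = -1.362.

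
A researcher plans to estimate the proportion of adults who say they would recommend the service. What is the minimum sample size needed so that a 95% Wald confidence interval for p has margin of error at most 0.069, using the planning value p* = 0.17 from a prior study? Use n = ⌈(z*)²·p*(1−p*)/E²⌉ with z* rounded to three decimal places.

n = 114

z* = 1.960 at the 95% level.
p*(1−p*) = 0.1411.
Required n before rounding: 3.841600 × 0.1411 / 0.069² = 113.852.
⌈113.852⌉ = 114.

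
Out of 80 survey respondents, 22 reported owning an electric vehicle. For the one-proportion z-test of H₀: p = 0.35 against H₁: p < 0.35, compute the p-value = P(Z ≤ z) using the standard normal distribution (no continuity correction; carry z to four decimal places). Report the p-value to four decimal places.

p-value = 0.0798

The sample proportion is 22/80 = 0.27500.
Under H₀, SE = √(p₀(1−p₀)/n) = √(0.35·0.65/80) = √0.002843750 = 0.053327.
Test statistic (full precision, shown to 4 dp): z = (22/80 − 0.35)/SE₀ ≈ -1.4064.
From the standard normal, P(Z ≤ z) = 0.0798.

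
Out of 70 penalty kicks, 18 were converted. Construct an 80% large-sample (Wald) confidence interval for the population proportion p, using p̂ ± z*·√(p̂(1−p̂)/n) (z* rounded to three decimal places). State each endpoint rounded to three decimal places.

p̂ = 18/70 = 0.25714.
SE = √(p̂(1−p̂)/n) = √(0.191020/70) = 0.052239.
For 80% confidence, z* = 1.282.
Margin = 1.282·0.052239 = 0.06697.
So the interval runs from 0.190 to 0.324.

(0.190, 0.324)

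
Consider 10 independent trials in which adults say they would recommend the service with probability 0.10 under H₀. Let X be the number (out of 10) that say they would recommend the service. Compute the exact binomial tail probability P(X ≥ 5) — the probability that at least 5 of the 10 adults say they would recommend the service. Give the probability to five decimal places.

X ~ Binomial(n=10, p=0.10).
P(X ≥ 5) = Σ_{j=5}^{10} C(10,j)·0.10^j·0.90^{10−j}.
= 0.001488 + 0.000138 + 0.000009 + 0.000000 + 0.000000 + 0.000000 = 0.00163.

P = 0.00163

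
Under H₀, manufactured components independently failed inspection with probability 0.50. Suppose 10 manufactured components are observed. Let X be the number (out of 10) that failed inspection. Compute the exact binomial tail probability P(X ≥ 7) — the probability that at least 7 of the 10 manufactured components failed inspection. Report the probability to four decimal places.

P = 0.1719

X is binomial with n = 10 and p = 0.50.
P(X ≥ 7) = C(10,7)·0.50^7·0.50^3 + C(10,8)·0.50^8·0.50^2 + C(10,9)·0.50^9·0.50^1 + C(10,10)·0.50^10·0.50^0.
= 0.117188 + 0.043945 + 0.009766 + 0.000977 = 0.1719.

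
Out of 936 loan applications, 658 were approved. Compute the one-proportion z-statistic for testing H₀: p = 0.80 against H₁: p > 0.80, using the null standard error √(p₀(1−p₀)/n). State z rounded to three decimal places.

z = -7.420

p̂ = 658/936 = 0.70299.
SE₀ = √(0.80·0.20/936) = 0.013074.
Test statistic: z = -0.09701/0.013074 = -7.420.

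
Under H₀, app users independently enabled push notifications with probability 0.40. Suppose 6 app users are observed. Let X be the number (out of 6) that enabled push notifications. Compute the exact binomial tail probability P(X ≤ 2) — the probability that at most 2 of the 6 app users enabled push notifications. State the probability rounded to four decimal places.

P = 0.5443

X is binomial with n = 6 and p = 0.40.
P(X ≤ 2) = C(6,0)·0.40^0·0.60^6 + C(6,1)·0.40^1·0.60^5 + C(6,2)·0.40^2·0.60^4.
= 0.046656 + 0.186624 + 0.311040 = 0.5443.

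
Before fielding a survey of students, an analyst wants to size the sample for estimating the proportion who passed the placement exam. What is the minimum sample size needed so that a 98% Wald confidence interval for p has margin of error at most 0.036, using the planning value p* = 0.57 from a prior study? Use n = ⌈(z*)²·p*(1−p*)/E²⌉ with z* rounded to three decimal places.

For 98% confidence, z* = 2.326.
p*(1−p*) = 0.2451.
(z*)²·p*(1−p*)/E² = 5.410276·0.2451/0.001296 = 1023.193.
⌈1023.193⌉ = 1024.

n = 1024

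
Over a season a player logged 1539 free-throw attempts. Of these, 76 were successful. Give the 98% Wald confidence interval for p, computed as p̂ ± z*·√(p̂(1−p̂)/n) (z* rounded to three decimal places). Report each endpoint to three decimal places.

(0.037, 0.062)

With x = 76 successes in n = 1539, p̂ = 0.04938.
SE = √(p̂(1−p̂)/n) = √(0.046944/1539) = 0.005523.
For 98% confidence, z* = 2.326.
Margin = 2.326·0.005523 = 0.01285.
Interval: 0.04938 ± 0.01285 → (0.037, 0.062).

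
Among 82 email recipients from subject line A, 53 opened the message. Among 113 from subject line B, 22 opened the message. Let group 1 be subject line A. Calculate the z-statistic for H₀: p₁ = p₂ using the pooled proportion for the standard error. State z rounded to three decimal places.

z = 6.399

p̂₁ = 53/82 = 0.64634, p̂₂ = 22/113 = 0.19469.
Pooled p̂ = (53+22)/(82+113) = 75/195 = 0.38462.
SE = √[p̂(1−p̂)(1/n₁+1/n₂)] = √[0.38462·0.61538·(1/82+1/113)] ≈ 0.070576.
z = 0.45165/0.070576 = 6.399.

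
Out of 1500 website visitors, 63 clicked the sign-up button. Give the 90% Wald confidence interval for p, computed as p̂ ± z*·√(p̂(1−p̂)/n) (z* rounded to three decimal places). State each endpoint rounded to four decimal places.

Sample proportion p̂ = 63/1500 = 0.04200.
Standard error of p̂: √(0.040236/1500) = √0.000026824 = 0.005179.
The 90% critical value is z* = 1.645.
Margin = 1.645·0.005179 = 0.00852.
Interval: 0.04200 ± 0.00852 → (0.0335, 0.0505).

(0.0335, 0.0505)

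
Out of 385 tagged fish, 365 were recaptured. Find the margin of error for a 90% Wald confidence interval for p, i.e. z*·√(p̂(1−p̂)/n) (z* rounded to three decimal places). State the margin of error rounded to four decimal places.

The sample proportion is 365/385 = 0.94805.
SE = √(p̂(1−p̂)/n) = √(0.049249/385) = 0.011310.
The 90% critical value is z* = 1.645.
Margin of error = z*·SE = 1.645 × 0.011310 = 0.0186.

ME = 0.0186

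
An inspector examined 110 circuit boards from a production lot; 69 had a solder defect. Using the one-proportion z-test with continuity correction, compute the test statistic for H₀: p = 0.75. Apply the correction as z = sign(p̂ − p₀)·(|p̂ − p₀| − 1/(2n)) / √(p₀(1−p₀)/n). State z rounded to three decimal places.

p̂ = 69/110 = 0.62727. p̂ − p₀ = -0.122727.
1/(2n) = 0.004545.
Corrected numerator: |-0.122727| − 0.004545 = 0.118182.
SE₀ = √(0.75·0.25/110) = 0.041286.
z = (−)0.118182/0.041286 = -2.863.

z = -2.863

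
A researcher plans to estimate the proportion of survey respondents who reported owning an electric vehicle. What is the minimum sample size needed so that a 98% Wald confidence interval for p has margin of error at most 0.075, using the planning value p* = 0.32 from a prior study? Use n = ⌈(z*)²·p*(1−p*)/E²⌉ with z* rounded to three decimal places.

z* = 2.326 at the 98% level.
p*(1−p*) = 0.2176.
Required n before rounding: 5.410276 × 0.2176 / 0.075² = 209.294.
⌈209.294⌉ = 210.

n = 210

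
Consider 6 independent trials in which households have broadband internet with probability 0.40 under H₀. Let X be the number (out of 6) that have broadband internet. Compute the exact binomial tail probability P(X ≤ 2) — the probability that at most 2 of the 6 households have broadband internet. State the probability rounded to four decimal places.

X ~ Binomial(n=6, p=0.40).
P(X ≤ 2) = C(6,0)·0.40^0·0.60^6 + C(6,1)·0.40^1·0.60^5 + C(6,2)·0.40^2·0.60^4.
= 0.046656 + 0.186624 + 0.311040 = 0.5443.

P = 0.5443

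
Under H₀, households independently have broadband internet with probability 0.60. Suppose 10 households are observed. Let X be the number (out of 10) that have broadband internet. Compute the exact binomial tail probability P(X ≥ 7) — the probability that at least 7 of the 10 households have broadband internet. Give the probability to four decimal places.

P = 0.3823

X is binomial with n = 10 and p = 0.60.
P(X ≥ 7) = C(10,7)·0.60^7·0.40^3 + C(10,8)·0.60^8·0.40^2 + C(10,9)·0.60^9·0.40^1 + C(10,10)·0.60^10·0.40^0.
= 0.214991 + 0.120932 + 0.040311 + 0.006047 = 0.3823.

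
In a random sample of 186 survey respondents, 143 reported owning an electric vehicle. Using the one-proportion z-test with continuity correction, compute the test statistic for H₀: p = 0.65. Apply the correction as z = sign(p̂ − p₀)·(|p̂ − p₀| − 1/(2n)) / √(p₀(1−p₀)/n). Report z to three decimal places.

The sample proportion is 143/186 = 0.76882. p̂ − p₀ = 0.118817.
Continuity correction 1/(2n) = 1/372 = 0.002688.
Corrected numerator: |0.118817| − 0.002688 = 0.116129.
SE₀ = √(0.65·0.35/186) = 0.034973.
z = +0.116129/0.034973 = 3.321.

z = 3.321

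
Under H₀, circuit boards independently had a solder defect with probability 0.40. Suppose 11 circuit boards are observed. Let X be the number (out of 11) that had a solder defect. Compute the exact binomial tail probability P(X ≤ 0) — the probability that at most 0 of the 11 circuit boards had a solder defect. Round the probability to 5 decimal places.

P = 0.00363

X is binomial with n = 11 and p = 0.40.
P(X ≤ 0) = C(11,0)·0.40^0·0.60^11.
= 0.003628 = 0.00363.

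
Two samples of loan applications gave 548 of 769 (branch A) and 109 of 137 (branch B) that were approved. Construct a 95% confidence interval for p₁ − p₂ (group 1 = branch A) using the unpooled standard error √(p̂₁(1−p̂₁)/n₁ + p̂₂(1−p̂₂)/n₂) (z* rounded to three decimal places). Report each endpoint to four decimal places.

(-0.1577, -0.0083)

p̂₁ = 548/769 = 0.71261, p̂₂ = 109/137 = 0.79562; p̂₁ − p̂₂ = -0.08301.
Unpooled SE = √(p̂₁(1−p̂₁)/n₁ + p̂₂(1−p̂₂)/n₂) = √(0.000266314 + 0.001186924) = 0.038121.
z* = 1.960 at the 95% level. Margin of error = 0.07472.
So the interval runs from -0.1577 to -0.0083.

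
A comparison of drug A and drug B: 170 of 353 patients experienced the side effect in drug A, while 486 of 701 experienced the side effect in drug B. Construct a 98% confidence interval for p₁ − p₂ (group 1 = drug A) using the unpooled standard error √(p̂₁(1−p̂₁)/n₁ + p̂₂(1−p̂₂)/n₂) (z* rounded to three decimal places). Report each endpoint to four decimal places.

p̂₁ = 0.48159, p̂₂ = 0.69330, so the observed difference is -0.21171.
Unpooled SE = √(p̂₁(1−p̂₁)/n₁ + p̂₂(1−p̂₂)/n₂) = √(0.000707255 + 0.000303334) = 0.031790.
The 98% critical value is z* = 2.326. Margin of error = 0.07394.
Interval: -0.21171 ± 0.07394 → (-0.2857, -0.1378).

(-0.2857, -0.1378)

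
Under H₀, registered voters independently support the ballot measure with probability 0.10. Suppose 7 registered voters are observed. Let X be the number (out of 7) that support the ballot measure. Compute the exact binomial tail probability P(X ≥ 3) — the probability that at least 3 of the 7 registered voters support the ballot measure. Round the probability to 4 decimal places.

P = 0.0257

X is binomial with n = 7 and p = 0.10.
P(X ≥ 3) = Σ_{j=3}^{7} C(7,j)·0.10^j·0.90^{7−j}.
= 0.022964 + 0.002552 + 0.000170 + 0.000006 + 0.000000 = 0.0257.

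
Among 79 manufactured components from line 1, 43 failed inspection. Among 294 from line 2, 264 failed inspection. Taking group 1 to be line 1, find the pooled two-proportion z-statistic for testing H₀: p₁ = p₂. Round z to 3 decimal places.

z = -7.313

Sample proportions: p̂₁ = 43/79 = 0.54430 and p̂₂ = 264/294 = 0.89796.
Pooled p̂ = (43+264)/(79+294) = 307/373 = 0.82306.
SE = √[p̂(1−p̂)(1/n₁+1/n₂)] = √[0.82306·0.17694·(1/79+1/294)] ≈ 0.048361.
z = (p̂₁ − p̂₂)/SE = (0.54430 − 0.89796)/0.048361 = -0.35366/0.048361 = -7.313.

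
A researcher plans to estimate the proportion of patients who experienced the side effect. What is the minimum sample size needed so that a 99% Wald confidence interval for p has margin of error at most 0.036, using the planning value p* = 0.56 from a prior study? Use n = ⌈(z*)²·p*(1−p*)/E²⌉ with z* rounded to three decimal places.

For 99% confidence, z* = 2.576.
p*(1−p*) = 0.56·0.44 = 0.2464.
(z*)²·p*(1−p*)/E² = 6.635776·0.2464/0.001296 = 1261.617.
Rounding up, n = 1262.

n = 1262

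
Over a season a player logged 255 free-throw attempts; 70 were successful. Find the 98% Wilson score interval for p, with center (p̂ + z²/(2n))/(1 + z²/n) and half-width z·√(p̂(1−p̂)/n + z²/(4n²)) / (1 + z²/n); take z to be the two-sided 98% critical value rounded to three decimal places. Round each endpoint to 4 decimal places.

p̂ = 70/255 = 0.27451; z = 2.326, so z² = 5.410276.
1 + z²/n = 1.021217.
Adjusted center: (0.27451 + z²/(2n))/1.021217 = 0.27919.
Radicand: p̂(1−p̂)/n + z²/(4n²) = 0.000780997 + 0.000020801 = 0.000801798.
Half-width = z·√(radicand)/denom = 2.326·0.028316/1.021217 = 0.06449.
So the interval runs from 0.2147 to 0.3437.

(0.2147, 0.3437)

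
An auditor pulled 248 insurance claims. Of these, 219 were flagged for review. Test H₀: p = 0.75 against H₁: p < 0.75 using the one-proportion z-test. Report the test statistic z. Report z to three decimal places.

With x = 219 successes in n = 248, p̂ = 0.88306.
Under H₀, SE = √(p₀(1−p₀)/n) = √(0.75·0.25/248) = √0.000756048 = 0.027496.
z = (p̂ − p₀)/SE = (0.88306 − 0.75)/0.027496 = 4.839.

z = 4.839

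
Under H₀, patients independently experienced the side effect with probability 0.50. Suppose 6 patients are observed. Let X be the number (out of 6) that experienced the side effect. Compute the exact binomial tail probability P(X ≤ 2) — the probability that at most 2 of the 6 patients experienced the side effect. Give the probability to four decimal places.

P = 0.3438

X ~ Binomial(n=6, p=0.50).
P(X ≤ 2) = C(6,0)·0.50^0·0.50^6 + C(6,1)·0.50^1·0.50^5 + C(6,2)·0.50^2·0.50^4.
= 0.015625 + 0.093750 + 0.234375 = 0.3438.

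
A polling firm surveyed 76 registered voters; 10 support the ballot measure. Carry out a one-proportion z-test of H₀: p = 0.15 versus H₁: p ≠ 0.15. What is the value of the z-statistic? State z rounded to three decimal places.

With x = 10 successes in n = 76, p̂ = 0.13158.
Null standard error: √(0.15·0.85/76) = √0.001677632 = 0.040959.
z = (p̂ − p₀)/SE = (0.13158 − 0.15)/0.040959 = -0.450.

z = -0.450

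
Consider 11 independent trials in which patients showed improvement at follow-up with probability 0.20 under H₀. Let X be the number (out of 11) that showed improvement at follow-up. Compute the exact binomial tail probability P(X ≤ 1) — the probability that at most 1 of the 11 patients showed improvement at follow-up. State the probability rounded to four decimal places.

X ~ Binomial(n=11, p=0.20).
P(X ≤ 1) = C(11,0)·0.20^0·0.80^11 + C(11,1)·0.20^1·0.80^10.
= 0.085899 + 0.236223 = 0.3221.

P = 0.3221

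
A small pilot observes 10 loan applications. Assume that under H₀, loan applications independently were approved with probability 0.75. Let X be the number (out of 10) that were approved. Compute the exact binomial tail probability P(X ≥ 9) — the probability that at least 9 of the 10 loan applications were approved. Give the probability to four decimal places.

P = 0.2440

X ~ Binomial(n=10, p=0.75).
P(X ≥ 9) = C(10,9)·0.75^9·0.25^1 + C(10,10)·0.75^10·0.25^0.
= 0.187712 + 0.056314 = 0.2440.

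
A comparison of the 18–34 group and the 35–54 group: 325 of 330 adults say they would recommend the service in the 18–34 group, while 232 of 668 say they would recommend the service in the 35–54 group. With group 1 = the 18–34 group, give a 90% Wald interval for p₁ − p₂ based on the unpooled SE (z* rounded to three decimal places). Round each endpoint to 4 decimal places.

(0.6053, 0.6698)

p̂₁ = 0.98485, p̂₂ = 0.34731, so the observed difference is 0.63754.
SE = √(0.000045218 + 0.000339348) = √0.000384566 = 0.019610.
The 90% critical value is z* = 1.645. Margin of error = 0.03226.
CI: 0.63754 ± 0.03226 = (0.6053, 0.6698).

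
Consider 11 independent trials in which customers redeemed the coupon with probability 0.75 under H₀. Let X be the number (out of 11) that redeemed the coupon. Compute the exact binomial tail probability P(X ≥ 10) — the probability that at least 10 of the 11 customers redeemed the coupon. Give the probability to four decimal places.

X is binomial with n = 11 and p = 0.75.
P(X ≥ 10) = C(11,10)·0.75^10·0.25^1 + C(11,11)·0.75^11·0.25^0.
= 0.154862 + 0.042235 = 0.1971.

P = 0.1971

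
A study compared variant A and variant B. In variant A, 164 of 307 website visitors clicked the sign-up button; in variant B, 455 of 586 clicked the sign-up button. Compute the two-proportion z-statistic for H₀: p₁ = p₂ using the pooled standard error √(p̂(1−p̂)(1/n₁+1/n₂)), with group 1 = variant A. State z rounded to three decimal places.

p̂₁ = 164/307 = 0.53420, p̂₂ = 455/586 = 0.77645.
Pooling: p̂ = 619/893 = 0.69317.
Pooled SE = √[0.2126857·0.00496381] ≈ 0.032492.
z = (p̂₁ − p̂₂)/SE = (0.53420 − 0.77645)/0.032492 = -0.24225/0.032492 = -7.456.

z = -7.456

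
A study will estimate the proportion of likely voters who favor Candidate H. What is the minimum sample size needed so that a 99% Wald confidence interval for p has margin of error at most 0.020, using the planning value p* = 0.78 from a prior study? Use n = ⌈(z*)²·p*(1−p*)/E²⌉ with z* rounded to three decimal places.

z* = 2.576 at the 99% level.
p*(1−p*) = 0.78·0.22 = 0.1716.
(z*)²·p*(1−p*)/E² = 6.635776·0.1716/0.000400 = 2846.748.
⌈2846.748⌉ = 2847.

n = 2847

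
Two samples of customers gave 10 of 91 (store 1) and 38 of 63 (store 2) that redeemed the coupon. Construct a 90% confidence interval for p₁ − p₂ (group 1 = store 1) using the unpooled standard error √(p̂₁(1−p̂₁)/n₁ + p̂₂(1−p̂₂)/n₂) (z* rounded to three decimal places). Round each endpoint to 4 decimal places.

p̂₁ = 0.10989, p̂₂ = 0.60317, so the observed difference is -0.49328.
Unpooled SE = √(p̂₁(1−p̂₁)/n₁ + p̂₂(1−p̂₂)/n₂) = √(0.001074882 + 0.003799286) = 0.069815.
For 90% confidence, z* = 1.645. Margin of error = 0.11485.
CI: -0.49328 ± 0.11485 = (-0.6081, -0.3784).

(-0.6081, -0.3784)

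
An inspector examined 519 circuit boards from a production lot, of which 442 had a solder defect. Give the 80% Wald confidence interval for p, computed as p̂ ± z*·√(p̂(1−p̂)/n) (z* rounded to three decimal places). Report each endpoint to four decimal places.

With x = 442 successes in n = 519, p̂ = 0.85164.
SE(p̂) = √(0.85164·0.14836/519) = 0.015603.
The 80% critical value is z* = 1.282.
Margin = 1.282·0.015603 = 0.02000.
Interval: 0.85164 ± 0.02000 → (0.8316, 0.8716).

(0.8316, 0.8716)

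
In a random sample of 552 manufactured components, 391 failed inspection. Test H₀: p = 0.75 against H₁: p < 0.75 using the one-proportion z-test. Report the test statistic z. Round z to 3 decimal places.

z = -2.261

With x = 391 successes in n = 552, p̂ = 0.70833.
SE₀ = √(0.75·0.25/552) = 0.018430.
z = (0.70833 − 0.75)/0.018430 = -0.04167/0.018430 = -2.261.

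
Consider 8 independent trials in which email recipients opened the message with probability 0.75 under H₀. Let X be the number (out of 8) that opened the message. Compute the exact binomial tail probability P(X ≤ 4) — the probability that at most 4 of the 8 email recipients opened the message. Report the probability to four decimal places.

X is binomial with n = 8 and p = 0.75.
P(X ≤ 4) = Σ_{j=0}^{4} C(8,j)·0.75^j·0.25^{8−j}.
= 0.000015 + 0.000366 + 0.003845 + 0.023071 + 0.086517 = 0.1138.

P = 0.1138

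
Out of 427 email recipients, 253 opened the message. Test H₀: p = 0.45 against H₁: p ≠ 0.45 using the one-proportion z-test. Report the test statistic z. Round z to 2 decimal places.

z = 5.92

With x = 253 successes in n = 427, p̂ = 0.59251.
Under H₀, SE = √(p₀(1−p₀)/n) = √(0.45·0.55/427) = √0.000579625 = 0.024075.
z = (0.59251 − 0.45)/0.024075 = 0.14251/0.024075 = 5.92.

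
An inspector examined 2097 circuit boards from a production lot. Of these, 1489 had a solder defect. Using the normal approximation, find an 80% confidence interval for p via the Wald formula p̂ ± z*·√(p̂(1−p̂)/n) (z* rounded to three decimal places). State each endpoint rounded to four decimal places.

p̂ = 1489/2097 = 0.71006.
Standard error of p̂: √(0.205874/2097) = √0.000098175 = 0.009908.
z* = 1.282 at the 80% level.
Margin = 1.282·0.009908 = 0.01270.
So the interval runs from 0.6974 to 0.7228.

(0.6974, 0.7228)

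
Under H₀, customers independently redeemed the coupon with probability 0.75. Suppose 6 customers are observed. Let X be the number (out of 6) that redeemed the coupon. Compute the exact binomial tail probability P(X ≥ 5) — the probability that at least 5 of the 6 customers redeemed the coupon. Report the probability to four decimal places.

X is binomial with n = 6 and p = 0.75.
P(X ≥ 5) = C(6,5)·0.75^5·0.25^1 + C(6,6)·0.75^6·0.25^0.
= 0.355957 + 0.177979 = 0.5339.

P = 0.5339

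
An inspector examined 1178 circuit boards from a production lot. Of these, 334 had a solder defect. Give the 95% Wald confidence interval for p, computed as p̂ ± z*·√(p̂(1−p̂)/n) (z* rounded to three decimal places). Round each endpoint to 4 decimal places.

p̂ = 334/1178 = 0.28353.
Standard error of p̂: √(0.203141/1178) = √0.000172446 = 0.013132.
z* = 1.960 at the 95% level.
Margin = 1.960·0.013132 = 0.02574.
Interval: 0.28353 ± 0.02574 → (0.2578, 0.3093).

(0.2578, 0.3093)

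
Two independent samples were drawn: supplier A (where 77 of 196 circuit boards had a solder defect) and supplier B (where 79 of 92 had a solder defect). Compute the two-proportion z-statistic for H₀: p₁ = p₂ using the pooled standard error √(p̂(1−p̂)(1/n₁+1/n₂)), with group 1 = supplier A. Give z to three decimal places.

z = -7.398

Sample proportions: p̂₁ = 77/196 = 0.39286 and p̂₂ = 79/92 = 0.85870.
Pooled p̂ = (77+79)/(196+92) = 156/288 = 0.54167.
SE = √[p̂(1−p̂)(1/n₁+1/n₂)] = √[0.54167·0.45833·(1/196+1/92)] ≈ 0.062970.
z = (p̂₁ − p̂₂)/SE = (0.39286 − 0.85870)/0.062970 = -0.46584/0.062970 = -7.398.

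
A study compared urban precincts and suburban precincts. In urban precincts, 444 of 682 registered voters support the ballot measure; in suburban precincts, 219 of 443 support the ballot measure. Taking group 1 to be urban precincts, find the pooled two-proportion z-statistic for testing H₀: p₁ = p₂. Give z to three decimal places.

z = 5.219

Sample proportions: p̂₁ = 444/682 = 0.65103 and p̂₂ = 219/443 = 0.49436.
Pooled p̂ = (444+219)/(682+443) = 663/1125 = 0.58933.
SE = √[p̂(1−p̂)(1/n₁+1/n₂)] = √[0.58933·0.41067·(1/682+1/443)] ≈ 0.030020.
z = (p̂₁ − p̂₂)/SE = (0.65103 − 0.49436)/0.030020 = 0.15667/0.030020 = 5.219.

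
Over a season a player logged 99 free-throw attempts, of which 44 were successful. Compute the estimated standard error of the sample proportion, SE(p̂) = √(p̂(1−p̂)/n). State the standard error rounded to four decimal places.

SE = 0.0499

With x = 44 successes in n = 99, p̂ = 0.44444.
p̂(1−p̂) = 0.246913.
SE = √(0.246913/99) = 0.0499.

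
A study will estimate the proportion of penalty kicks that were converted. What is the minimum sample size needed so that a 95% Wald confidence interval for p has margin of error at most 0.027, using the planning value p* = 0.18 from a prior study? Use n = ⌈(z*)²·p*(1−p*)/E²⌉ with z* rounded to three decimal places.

n = 778

For 95% confidence, z* = 1.960.
p*(1−p*) = 0.1476.
Required n before rounding: 3.841600 × 0.1476 / 0.027² = 777.805.
⌈777.805⌉ = 778.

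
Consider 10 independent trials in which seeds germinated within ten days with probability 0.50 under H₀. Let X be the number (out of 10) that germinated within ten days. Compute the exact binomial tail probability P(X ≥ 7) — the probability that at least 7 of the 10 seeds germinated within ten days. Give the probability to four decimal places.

P = 0.1719

X is binomial with n = 10 and p = 0.50.
P(X ≥ 7) = C(10,7)·0.50^7·0.50^3 + C(10,8)·0.50^8·0.50^2 + C(10,9)·0.50^9·0.50^1 + C(10,10)·0.50^10·0.50^0.
= 0.117188 + 0.043945 + 0.009766 + 0.000977 = 0.1719.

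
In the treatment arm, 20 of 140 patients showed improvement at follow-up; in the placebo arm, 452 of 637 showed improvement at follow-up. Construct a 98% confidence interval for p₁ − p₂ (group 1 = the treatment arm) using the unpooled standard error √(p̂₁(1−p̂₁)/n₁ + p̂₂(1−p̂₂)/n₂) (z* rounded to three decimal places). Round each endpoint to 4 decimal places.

(-0.6472, -0.4862)

p̂₁ = 20/140 = 0.14286, p̂₂ = 452/637 = 0.70958; p̂₁ − p̂₂ = -0.56672.
Unpooled SE = √(p̂₁(1−p̂₁)/n₁ + p̂₂(1−p̂₂)/n₂) = √(0.000874636 + 0.000323513) = 0.034614.
For 98% confidence, z* = 2.326. Margin of error = 0.08051.
Interval: -0.56672 ± 0.08051 → (-0.6472, -0.4862).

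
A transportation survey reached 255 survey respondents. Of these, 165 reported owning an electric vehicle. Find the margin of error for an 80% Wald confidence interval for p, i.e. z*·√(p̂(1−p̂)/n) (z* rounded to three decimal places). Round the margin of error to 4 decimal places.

With x = 165 successes in n = 255, p̂ = 0.64706.
Standard error of p̂: √(0.228374/255) = √0.000895583 = 0.029926.
The 80% critical value is z* = 1.282.
So ME = 0.0384.

ME = 0.0384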